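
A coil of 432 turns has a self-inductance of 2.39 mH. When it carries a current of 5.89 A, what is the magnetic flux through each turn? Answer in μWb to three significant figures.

From L = NΦ_B/I, the flux per turn is Φ_B = LI/N.
Φ_B = (2.390×10^-3 H)(5.89 A)/432 = 3.259×10^-5 Wb.

Φ_B ≈ 32.6 μWb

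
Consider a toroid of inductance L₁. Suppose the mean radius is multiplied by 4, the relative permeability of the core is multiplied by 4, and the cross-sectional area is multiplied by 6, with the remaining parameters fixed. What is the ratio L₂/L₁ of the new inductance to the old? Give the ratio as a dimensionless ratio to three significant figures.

For a toroid, L ∝ μᵣN²A/R.
L₂/L₁ = (4)^-1 × (4) × (6) = 6.00.

L₂/L₁ = 6.00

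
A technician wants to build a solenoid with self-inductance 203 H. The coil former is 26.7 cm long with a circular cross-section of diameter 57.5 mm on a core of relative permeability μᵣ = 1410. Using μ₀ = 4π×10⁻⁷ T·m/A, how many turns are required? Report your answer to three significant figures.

N ≈ 3430 turns

A = π(d/2)² = π(2.875×10^-2 m)² = 2.597×10^-3 m².
From L = μ₀μᵣN²A/ℓ, N = √(Lℓ / (μ₀μᵣA)).
N = √[(203)(0.267) / ((4π×10⁻⁷)(1410)×2.597×10^-3)] = √(1.178×10^7) ≈ 3432.2.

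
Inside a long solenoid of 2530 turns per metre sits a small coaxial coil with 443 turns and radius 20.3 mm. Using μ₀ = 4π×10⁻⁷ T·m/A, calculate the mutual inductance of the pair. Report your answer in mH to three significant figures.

M ≈ 1.82 mH

The outer solenoid produces a uniform field B₁ = μ₀n₁I₁ across the inner coil,
so the flux linkage is N₂Φ = N₂B₁A₂ = μ₀n₁N₂A₂·I₁, giving M = μ₀n₁N₂A₂.
A₂ = πr² = π(2.030×10^-2 m)² = 1.2946×10^-3 m².
M = (4π×10⁻⁷)(2530)(443)(1.2946×10^-3) = 1.823×10^-3 H.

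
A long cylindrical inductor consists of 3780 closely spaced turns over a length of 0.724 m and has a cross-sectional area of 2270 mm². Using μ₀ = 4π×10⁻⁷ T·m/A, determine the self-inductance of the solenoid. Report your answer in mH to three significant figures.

L ≈ 56.3 mH

A = 2270 mm² = 2.270×10^-3 m².
For a long solenoid, L = μ₀N²A/ℓ.
L = (4π×10⁻⁷)(3780)²(2.270×10^-3)/(0.724 m) = 5.630×10^-2 H.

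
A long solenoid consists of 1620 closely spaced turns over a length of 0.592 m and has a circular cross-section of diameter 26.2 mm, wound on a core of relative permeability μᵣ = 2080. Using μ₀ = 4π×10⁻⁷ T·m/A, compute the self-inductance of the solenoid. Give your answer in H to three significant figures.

A = π(d/2)² = π(1.310×10^-2 m)² = 5.391×10^-4 m².
For a long solenoid, L = μ₀μᵣN²A/ℓ.
L = (4π×10⁻⁷)(2080)(1620)²(5.391×10^-4)/(0.592 m) = 6.247 H.

L ≈ 6.25 H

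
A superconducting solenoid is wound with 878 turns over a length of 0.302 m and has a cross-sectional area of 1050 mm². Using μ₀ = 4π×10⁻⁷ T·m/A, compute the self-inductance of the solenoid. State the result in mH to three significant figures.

A = 1050 mm² = 1.050×10^-3 m².
For a long solenoid, L = μ₀N²A/ℓ.
L = (4π×10⁻⁷)(878)²(1.050×10^-3)/(0.302 m) = 3.368×10^-3 H.

L ≈ 3.37 mH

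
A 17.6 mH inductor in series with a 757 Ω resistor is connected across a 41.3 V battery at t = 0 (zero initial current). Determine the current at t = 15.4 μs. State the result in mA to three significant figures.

I ≈ 26.4 mA

τ = L/R = 1.760×10^-2/757 = 2.32497×10^-5 s; final current I_∞ = ε/R = 41.3/757 = 5.456×10^-2 A.
I(t) = I_∞(1 − e^(−t/τ)) with t/τ = 0.662.
I = (5.456×10^-2)(1 − e^(−0.662)) = 2.643×10^-2 A.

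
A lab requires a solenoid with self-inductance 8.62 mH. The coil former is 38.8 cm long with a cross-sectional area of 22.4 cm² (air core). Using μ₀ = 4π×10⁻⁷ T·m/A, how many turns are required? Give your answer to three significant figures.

A = 22.4 cm² = 2.240×10^-3 m².
From L = μ₀N²A/ℓ, N = √(Lℓ / (μ₀A)).
N = √[(8.620×10^-3)(0.388) / ((4π×10⁻⁷)×2.240×10^-3)] = √(1.188×10^6) ≈ 1090.0.

N ≈ 1090 turns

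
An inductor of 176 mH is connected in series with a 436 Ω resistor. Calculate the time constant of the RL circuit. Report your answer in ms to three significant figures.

τ = L/R = (0.176 H)/(436 Ω) = 4.037×10^-4 s.

τ ≈ 0.404 ms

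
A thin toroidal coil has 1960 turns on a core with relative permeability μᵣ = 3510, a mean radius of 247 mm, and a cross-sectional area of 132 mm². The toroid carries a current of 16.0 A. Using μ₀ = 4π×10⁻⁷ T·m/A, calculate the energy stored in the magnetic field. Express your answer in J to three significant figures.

U ≈ 184 J

L = μ₀μᵣN²A/(2πR) = (4π×10⁻⁷)(3510)(1960)²(1.320×10^-4)/(2π×0.247) = 1.441 H.
U = ½LI² = ½(1.441)(16.0)² = 184.47 J.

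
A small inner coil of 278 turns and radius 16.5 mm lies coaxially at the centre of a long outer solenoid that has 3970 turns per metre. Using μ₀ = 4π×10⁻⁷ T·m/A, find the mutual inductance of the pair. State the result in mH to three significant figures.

M ≈ 1.19 mH

The outer solenoid produces a uniform field B₁ = μ₀n₁I₁ across the inner coil,
so the flux linkage is N₂Φ = N₂B₁A₂ = μ₀n₁N₂A₂·I₁, giving M = μ₀n₁N₂A₂.
A₂ = πr² = π(1.650×10^-2 m)² = 8.553×10^-4 m².
M = (4π×10⁻⁷)(3970)(278)(8.553×10^-4) = 1.186×10^-3 H.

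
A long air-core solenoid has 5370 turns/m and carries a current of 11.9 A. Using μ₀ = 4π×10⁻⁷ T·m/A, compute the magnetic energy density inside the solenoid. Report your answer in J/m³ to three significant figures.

u ≈ 2570 J/m³

B = μ₀nI = (4π×10⁻⁷)(5.370×10^3)(11.9) = 8.030×10^-2 T.
u = B²/(2μ₀) = (8.030×10^-2)²/(2×4π×10⁻⁷) = 2.566×10^3 J/m³.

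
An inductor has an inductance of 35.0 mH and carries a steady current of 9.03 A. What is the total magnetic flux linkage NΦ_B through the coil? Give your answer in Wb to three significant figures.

NΦ_B ≈ 0.316 Wb

From L = NΦ_B/I, the flux linkage is NΦ_B = LI.
NΦ_B = (3.500×10^-2 H)(9.03 A) = 0.316 Wb.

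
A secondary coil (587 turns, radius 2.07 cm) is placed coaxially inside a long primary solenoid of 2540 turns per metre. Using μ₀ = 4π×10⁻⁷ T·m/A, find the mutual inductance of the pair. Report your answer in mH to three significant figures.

M ≈ 2.52 mH

The outer solenoid produces a uniform field B₁ = μ₀n₁I₁ across the inner coil,
so the flux linkage is N₂Φ = N₂B₁A₂ = μ₀n₁N₂A₂·I₁, giving M = μ₀n₁N₂A₂.
A₂ = πr² = π(2.070×10^-2 m)² = 1.346×10^-3 m².
M = (4π×10⁻⁷)(2540)(587)(1.346×10^-3) = 2.522×10^-3 H.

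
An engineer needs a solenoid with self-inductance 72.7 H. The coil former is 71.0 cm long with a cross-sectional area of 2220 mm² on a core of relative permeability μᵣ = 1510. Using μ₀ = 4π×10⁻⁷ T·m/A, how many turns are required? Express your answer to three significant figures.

N ≈ 3500 turns

A = 2220 mm² = 2.220×10^-3 m².
From L = μ₀μᵣN²A/ℓ, N = √(Lℓ / (μ₀μᵣA)).
N = √[(72.7)(0.71) / ((4π×10⁻⁷)(1510)×2.220×10^-3)] = √(1.225×10^7) ≈ 3500.5.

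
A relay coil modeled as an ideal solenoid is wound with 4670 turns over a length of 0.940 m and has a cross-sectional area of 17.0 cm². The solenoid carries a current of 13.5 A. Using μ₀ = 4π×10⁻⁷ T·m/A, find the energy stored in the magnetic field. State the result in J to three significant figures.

U ≈ 4.52 J

A = 17.0 cm² = 1.700×10^-3 m².
L = μ₀N²A/ℓ = (4π×10⁻⁷)(4670)²(1.700×10^-3)/(0.94) = 4.956×10^-2 H.
U = ½LI² = ½(4.956×10^-2)(13.5)² = 4.517 J.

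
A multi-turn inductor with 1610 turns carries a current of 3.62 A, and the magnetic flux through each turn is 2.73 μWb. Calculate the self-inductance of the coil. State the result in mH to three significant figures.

L ≈ 1.21 mH

Self-inductance is defined by L = NΦ_B/I (flux linkage over current).
L = (1610)(2.730×10^-6 Wb)/(3.62 A) = 1.214×10^-3 H.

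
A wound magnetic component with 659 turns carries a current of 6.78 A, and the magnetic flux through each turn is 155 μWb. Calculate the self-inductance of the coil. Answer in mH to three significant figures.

L ≈ 15.1 mH

Self-inductance is defined by L = NΦ_B/I (flux linkage over current).
L = (659)(1.550×10^-4 Wb)/(6.78 A) = 1.507×10^-2 H.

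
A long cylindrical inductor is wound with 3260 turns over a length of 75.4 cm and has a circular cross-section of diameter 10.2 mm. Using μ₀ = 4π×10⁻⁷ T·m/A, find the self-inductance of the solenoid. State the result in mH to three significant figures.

A = π(d/2)² = π(5.100×10^-3 m)² = 8.171×10^-5 m².
For a long solenoid, L = μ₀N²A/ℓ.
L = (4π×10⁻⁷)(3260)²(8.171×10^-5)/(0.754 m) = 1.447×10^-3 H.

L ≈ 1.45 mH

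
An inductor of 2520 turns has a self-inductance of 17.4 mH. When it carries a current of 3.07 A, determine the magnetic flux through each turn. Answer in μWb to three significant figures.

From L = NΦ_B/I, the flux per turn is Φ_B = LI/N.
Φ_B = (1.740×10^-2 H)(3.07 A)/2520 = 2.120×10^-5 Wb.

Φ_B ≈ 21.2 μWb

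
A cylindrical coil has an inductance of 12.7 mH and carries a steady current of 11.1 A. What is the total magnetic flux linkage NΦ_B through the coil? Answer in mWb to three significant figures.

NΦ_B ≈ 141 mWb

From L = NΦ_B/I, the flux linkage is NΦ_B = LI.
NΦ_B = (1.270×10^-2 H)(11.1 A) = 0.141 Wb.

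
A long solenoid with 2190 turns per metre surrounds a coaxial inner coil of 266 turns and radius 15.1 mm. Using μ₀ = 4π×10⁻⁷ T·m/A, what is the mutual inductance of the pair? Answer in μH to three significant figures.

M ≈ 524 μH

The outer solenoid produces a uniform field B₁ = μ₀n₁I₁ across the inner coil,
so the flux linkage is N₂Φ = N₂B₁A₂ = μ₀n₁N₂A₂·I₁, giving M = μ₀n₁N₂A₂.
A₂ = πr² = π(1.510×10^-2 m)² = 7.163×10^-4 m².
M = (4π×10⁻⁷)(2190)(266)(7.163×10^-4) = 5.244×10^-4 H.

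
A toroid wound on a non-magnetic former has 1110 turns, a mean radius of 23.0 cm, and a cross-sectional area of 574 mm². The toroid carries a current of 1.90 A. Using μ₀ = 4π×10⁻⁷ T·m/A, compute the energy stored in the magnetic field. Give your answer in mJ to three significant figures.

L = μ₀N²A/(2πR) = (4π×10⁻⁷)(1110)²(5.740×10^-4)/(2π×0.23) = 6.150×10^-4 H.
U = ½LI² = ½(6.150×10^-4)(1.90)² = 1.110×10^-3 J.

U ≈ 1.11 mJ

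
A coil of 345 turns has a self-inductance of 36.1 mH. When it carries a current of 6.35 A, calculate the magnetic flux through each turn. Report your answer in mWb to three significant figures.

From L = NΦ_B/I, the flux per turn is Φ_B = LI/N.
Φ_B = (3.610×10^-2 H)(6.35 A)/345 = 6.644×10^-4 Wb.

Φ_B ≈ 0.664 mWb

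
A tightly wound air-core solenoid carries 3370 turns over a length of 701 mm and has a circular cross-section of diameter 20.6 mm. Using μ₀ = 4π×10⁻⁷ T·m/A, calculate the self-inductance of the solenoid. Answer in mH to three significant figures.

A = π(d/2)² = π(1.030×10^-2 m)² = 3.333×10^-4 m².
For a long solenoid, L = μ₀N²A/ℓ.
L = (4π×10⁻⁷)(3370)²(3.333×10^-4)/(0.701 m) = 6.785×10^-3 H.

L ≈ 6.79 mH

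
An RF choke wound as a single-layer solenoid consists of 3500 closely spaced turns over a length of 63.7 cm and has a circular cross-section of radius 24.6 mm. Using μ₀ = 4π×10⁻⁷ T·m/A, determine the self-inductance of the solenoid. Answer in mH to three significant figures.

A = πr² = π(2.460×10^-2 m)² = 1.901×10^-3 m².
For a long solenoid, L = μ₀N²A/ℓ.
L = (4π×10⁻⁷)(3500)²(1.901×10^-3)/(0.637 m) = 4.594×10^-2 H.

L ≈ 45.9 mH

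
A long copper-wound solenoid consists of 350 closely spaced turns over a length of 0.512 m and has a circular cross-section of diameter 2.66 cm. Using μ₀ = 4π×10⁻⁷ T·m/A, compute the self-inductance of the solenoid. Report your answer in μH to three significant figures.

A = π(d/2)² = π(1.330×10^-2 m)² = 5.557×10^-4 m².
For a long solenoid, L = μ₀N²A/ℓ.
L = (4π×10⁻⁷)(350)²(5.557×10^-4)/(0.512 m) = 1.671×10^-4 H.

L ≈ 167 μH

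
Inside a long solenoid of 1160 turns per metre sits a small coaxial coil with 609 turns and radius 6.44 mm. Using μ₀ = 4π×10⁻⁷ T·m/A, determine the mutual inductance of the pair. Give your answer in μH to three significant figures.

M ≈ 116 μH

The outer solenoid produces a uniform field B₁ = μ₀n₁I₁ across the inner coil,
so the flux linkage is N₂Φ = N₂B₁A₂ = μ₀n₁N₂A₂·I₁, giving M = μ₀n₁N₂A₂.
A₂ = πr² = π(6.440×10^-3 m)² = 1.303×10^-4 m².
M = (4π×10⁻⁷)(1160)(609)(1.303×10^-4) = 1.157×10^-4 H.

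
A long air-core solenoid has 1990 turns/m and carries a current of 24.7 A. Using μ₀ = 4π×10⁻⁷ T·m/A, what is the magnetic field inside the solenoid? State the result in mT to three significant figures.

Inside a long solenoid, B = μ₀nI.
B = (4π×10⁻⁷)(1.990×10^3 m⁻¹)(24.7 A) = 6.177×10^-2 T.

B ≈ 61.8 mT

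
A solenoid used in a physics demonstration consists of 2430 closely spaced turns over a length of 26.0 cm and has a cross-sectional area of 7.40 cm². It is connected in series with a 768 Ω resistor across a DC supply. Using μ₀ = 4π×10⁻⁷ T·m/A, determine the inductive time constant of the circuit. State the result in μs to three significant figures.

A = 7.40 cm² = 7.400×10^-4 m².
L = μ₀N²A/ℓ = (4π×10⁻⁷)(2430)²(7.400×10^-4)/(0.26) = 2.112×10^-2 H.
τ = L/R = (2.112×10^-2)/(768) = 2.750×10^-5 s.

τ ≈ 27.5 μs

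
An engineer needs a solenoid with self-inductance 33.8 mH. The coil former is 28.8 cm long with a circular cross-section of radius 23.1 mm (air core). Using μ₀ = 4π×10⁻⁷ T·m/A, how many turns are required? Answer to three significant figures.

A = πr² = π(2.310×10^-2 m)² = 1.676×10^-3 m².
From L = μ₀N²A/ℓ, N = √(Lℓ / (μ₀A)).
N = √[(3.380×10^-2)(0.288) / ((4π×10⁻⁷)×1.676×10^-3)] = √(4.621×10^6) ≈ 2149.6.

N ≈ 2150 turns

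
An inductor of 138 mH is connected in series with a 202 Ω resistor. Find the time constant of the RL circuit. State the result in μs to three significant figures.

τ ≈ 683 μs

τ = L/R = (0.138 H)/(202 Ω) = 6.832×10^-4 s.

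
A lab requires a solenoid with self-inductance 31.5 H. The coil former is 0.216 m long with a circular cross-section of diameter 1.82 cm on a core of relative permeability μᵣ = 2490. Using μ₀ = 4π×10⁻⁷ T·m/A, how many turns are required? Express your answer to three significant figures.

N ≈ 2890 turns

A = π(d/2)² = π(9.100×10^-3 m)² = 2.602×10^-4 m².
From L = μ₀μᵣN²A/ℓ, N = √(Lℓ / (μ₀μᵣA)).
N = √[(31.5)(0.216) / ((4π×10⁻⁷)(2490)×2.602×10^-4)] = √(8.358×10^6) ≈ 2891.1.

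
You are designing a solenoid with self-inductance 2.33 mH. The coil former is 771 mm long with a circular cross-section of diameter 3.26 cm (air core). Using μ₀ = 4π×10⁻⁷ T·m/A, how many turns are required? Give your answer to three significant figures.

N ≈ 1310 turns

A = π(d/2)² = π(1.630×10^-2 m)² = 8.347×10^-4 m².
From L = μ₀N²A/ℓ, N = √(Lℓ / (μ₀A)).
N = √[(2.330×10^-3)(0.771) / ((4π×10⁻⁷)×8.347×10^-4)] = √(1.713×10^6) ≈ 1308.7.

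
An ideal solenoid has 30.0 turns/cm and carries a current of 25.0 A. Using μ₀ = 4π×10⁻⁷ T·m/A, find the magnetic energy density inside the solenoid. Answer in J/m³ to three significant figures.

u ≈ 3530 J/m³

B = μ₀nI = (4π×10⁻⁷)(3.000×10^3)(25.0) = 9.4248×10^-2 T.
u = B²/(2μ₀) = (9.4248×10^-2)²/(2×4π×10⁻⁷) = 3.534×10^3 J/m³.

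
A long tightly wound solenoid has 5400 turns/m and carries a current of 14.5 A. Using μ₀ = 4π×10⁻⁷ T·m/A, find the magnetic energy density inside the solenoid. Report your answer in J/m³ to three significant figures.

B = μ₀nI = (4π×10⁻⁷)(5.400×10^3)(14.5) = 9.839×10^-2 T.
u = B²/(2μ₀) = (9.839×10^-2)²/(2×4π×10⁻⁷) = 3.852×10^3 J/m³.

u ≈ 3850 J/m³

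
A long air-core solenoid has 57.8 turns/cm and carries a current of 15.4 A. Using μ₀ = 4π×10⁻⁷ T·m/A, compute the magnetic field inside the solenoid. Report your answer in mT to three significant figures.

Inside a long solenoid, B = μ₀nI.
B = (4π×10⁻⁷)(5.780×10^3 m⁻¹)(15.4 A) = 0.1119 T.

B ≈ 112 mT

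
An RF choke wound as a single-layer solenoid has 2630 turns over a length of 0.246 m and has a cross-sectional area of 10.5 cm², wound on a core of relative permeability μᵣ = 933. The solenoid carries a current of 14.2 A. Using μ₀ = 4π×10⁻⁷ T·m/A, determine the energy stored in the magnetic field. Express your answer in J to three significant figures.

A = 10.5 cm² = 1.050×10^-3 m².
L = μ₀μᵣN²A/ℓ = (4π×10⁻⁷)(933)(2630)²(1.050×10^-3)/(0.246) = 34.61 H.
U = ½LI² = ½(34.61)(14.2)² = 3.490×10^3 J.

U ≈ 3490 J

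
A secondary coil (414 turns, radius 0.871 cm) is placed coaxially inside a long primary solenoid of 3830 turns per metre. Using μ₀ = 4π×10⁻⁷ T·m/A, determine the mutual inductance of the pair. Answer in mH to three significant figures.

The outer solenoid produces a uniform field B₁ = μ₀n₁I₁ across the inner coil,
so the flux linkage is N₂Φ = N₂B₁A₂ = μ₀n₁N₂A₂·I₁, giving M = μ₀n₁N₂A₂.
A₂ = πr² = π(8.710×10^-3 m)² = 2.383×10^-4 m².
M = (4π×10⁻⁷)(3830)(414)(2.383×10^-4) = 4.749×10^-4 H.

M ≈ 0.475 mH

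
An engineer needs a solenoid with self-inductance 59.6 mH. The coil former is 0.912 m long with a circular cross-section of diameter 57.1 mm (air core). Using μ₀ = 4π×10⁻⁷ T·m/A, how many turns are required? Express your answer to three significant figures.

N ≈ 4110 turns

A = π(d/2)² = π(2.855×10^-2 m)² = 2.561×10^-3 m².
From L = μ₀N²A/ℓ, N = √(Lℓ / (μ₀A)).
N = √[(5.960×10^-2)(0.912) / ((4π×10⁻⁷)×2.561×10^-3)] = √(1.689×10^7) ≈ 4109.9.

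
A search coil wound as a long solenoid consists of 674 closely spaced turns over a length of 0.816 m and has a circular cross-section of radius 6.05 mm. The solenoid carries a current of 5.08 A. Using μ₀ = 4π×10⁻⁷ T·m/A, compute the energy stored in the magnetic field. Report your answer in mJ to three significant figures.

U ≈ 1.04 mJ

A = πr² = π(6.050×10^-3 m)² = 1.150×10^-4 m².
L = μ₀N²A/ℓ = (4π×10⁻⁷)(674)²(1.150×10^-4)/(0.816) = 8.0445×10^-5 H.
U = ½LI² = ½(8.0445×10^-5)(5.08)² = 1.038×10^-3 J.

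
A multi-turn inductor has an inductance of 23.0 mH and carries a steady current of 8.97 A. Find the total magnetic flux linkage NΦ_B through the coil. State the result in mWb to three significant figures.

NΦ_B ≈ 206 mWb

From L = NΦ_B/I, the flux linkage is NΦ_B = LI.
NΦ_B = (2.300×10^-2 H)(8.97 A) = 0.2063 Wb.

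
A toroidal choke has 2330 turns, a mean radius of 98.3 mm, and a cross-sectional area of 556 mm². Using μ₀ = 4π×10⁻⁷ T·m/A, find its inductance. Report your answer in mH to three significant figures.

L ≈ 6.14 mH

For a thin toroid, L = μ₀N²A/(2πR).
L = (4π×10⁻⁷)(2330)²(5.560×10^-4) / (2π×9.830×10^-2 m) = 6.141×10^-3 H.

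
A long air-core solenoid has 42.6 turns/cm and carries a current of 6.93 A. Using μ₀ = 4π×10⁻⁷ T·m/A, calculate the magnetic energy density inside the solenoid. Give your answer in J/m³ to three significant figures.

u ≈ 548 J/m³

B = μ₀nI = (4π×10⁻⁷)(4.260×10^3)(6.93) = 3.710×10^-2 T.
u = B²/(2μ₀) = (3.710×10^-2)²/(2×4π×10⁻⁷) = 547.6 J/m³.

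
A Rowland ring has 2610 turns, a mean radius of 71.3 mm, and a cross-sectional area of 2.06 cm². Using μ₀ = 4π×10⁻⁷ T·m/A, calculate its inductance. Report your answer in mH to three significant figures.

For a thin toroid, L = μ₀N²A/(2πR).
L = (4π×10⁻⁷)(2610)²(2.060×10^-4) / (2π×7.130×10^-2 m) = 3.936×10^-3 H.

L ≈ 3.94 mH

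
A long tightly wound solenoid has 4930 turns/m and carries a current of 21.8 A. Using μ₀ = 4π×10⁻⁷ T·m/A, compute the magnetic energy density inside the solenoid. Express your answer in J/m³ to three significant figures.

u ≈ 7260 J/m³

B = μ₀nI = (4π×10⁻⁷)(4.930×10^3)(21.8) = 0.1351 T.
u = B²/(2μ₀) = (0.1351)²/(2×4π×10⁻⁷) = 7.257×10^3 J/m³.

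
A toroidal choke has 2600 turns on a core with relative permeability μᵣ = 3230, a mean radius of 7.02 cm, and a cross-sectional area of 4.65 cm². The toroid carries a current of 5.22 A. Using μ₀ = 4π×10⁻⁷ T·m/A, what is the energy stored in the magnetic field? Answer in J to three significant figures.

L = μ₀μᵣN²A/(2πR) = (4π×10⁻⁷)(3230)(2600)²(4.650×10^-4)/(2π×7.020×10^-2) = 28.93 H.
U = ½LI² = ½(28.93)(5.22)² = 394.1 J.

U ≈ 394 J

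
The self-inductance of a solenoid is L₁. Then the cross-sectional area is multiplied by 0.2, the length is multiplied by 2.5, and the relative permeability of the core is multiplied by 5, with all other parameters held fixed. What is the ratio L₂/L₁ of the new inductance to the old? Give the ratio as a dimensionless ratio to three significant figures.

L₂/L₁ = 0.400

For a solenoid, L ∝ μᵣN²A/ℓ.
L₂/L₁ = (0.2) × (2.5)^-1 × (5) = 0.400.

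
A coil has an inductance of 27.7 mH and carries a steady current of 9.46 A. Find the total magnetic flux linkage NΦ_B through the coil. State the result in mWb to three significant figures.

From L = NΦ_B/I, the flux linkage is NΦ_B = LI.
NΦ_B = (2.770×10^-2 H)(9.46 A) = 0.262 Wb.

NΦ_B ≈ 262 mWb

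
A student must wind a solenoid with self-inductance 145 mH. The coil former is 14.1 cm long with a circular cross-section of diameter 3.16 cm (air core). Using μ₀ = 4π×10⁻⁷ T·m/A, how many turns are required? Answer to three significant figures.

A = π(d/2)² = π(1.580×10^-2 m)² = 7.843×10^-4 m².
From L = μ₀N²A/ℓ, N = √(Lℓ / (μ₀A)).
N = √[(0.145)(0.141) / ((4π×10⁻⁷)×7.843×10^-4)] = √(2.074×10^7) ≈ 4554.7.

N ≈ 4550 turns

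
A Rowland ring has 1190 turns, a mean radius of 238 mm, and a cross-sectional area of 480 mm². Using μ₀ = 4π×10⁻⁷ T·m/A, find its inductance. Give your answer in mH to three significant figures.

L ≈ 0.571 mH

For a thin toroid, L = μ₀N²A/(2πR).
L = (4π×10⁻⁷)(1190)²(4.800×10^-4) / (2π×0.238 m) = 5.712×10^-4 H.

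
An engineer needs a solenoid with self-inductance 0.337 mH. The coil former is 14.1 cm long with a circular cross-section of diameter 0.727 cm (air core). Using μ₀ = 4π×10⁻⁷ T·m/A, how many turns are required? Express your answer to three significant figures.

A = π(d/2)² = π(3.635×10^-3 m)² = 4.151×10^-5 m².
From L = μ₀N²A/ℓ, N = √(Lℓ / (μ₀A)).
N = √[(3.370×10^-4)(0.141) / ((4π×10⁻⁷)×4.151×10^-5)] = √(9.109×10^5) ≈ 954.4.

N ≈ 954 turns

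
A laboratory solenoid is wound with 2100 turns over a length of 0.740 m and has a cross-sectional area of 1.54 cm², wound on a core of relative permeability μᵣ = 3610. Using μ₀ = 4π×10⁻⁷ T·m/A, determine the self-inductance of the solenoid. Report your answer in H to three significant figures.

L ≈ 4.16 H

A = 1.54 cm² = 1.540×10^-4 m².
For a long solenoid, L = μ₀μᵣN²A/ℓ.
L = (4π×10⁻⁷)(3610)(2100)²(1.540×10^-4)/(0.74 m) = 4.163 H.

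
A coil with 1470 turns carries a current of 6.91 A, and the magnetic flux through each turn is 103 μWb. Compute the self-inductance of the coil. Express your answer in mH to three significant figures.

L ≈ 21.9 mH

Self-inductance is defined by L = NΦ_B/I (flux linkage over current).
L = (1470)(1.030×10^-4 Wb)/(6.91 A) = 2.191×10^-2 H.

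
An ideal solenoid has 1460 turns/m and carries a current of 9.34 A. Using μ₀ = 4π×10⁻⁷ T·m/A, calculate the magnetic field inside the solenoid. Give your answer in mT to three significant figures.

Inside a long solenoid, B = μ₀nI.
B = (4π×10⁻⁷)(1.460×10^3 m⁻¹)(9.34 A) = 1.714×10^-2 T.

B ≈ 17.1 mT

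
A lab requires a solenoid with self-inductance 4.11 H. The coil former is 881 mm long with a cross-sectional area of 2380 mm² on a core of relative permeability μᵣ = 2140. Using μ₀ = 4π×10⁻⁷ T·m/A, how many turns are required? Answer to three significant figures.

N ≈ 752 turns

A = 2380 mm² = 2.380×10^-3 m².
From L = μ₀μᵣN²A/ℓ, N = √(Lℓ / (μ₀μᵣA)).
N = √[(4.11)(0.881) / ((4π×10⁻⁷)(2140)×2.380×10^-3)] = √(5.657×10^5) ≈ 752.2.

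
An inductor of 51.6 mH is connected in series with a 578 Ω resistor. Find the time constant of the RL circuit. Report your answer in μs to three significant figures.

τ = L/R = (5.160×10^-2 H)/(578 Ω) = 8.927×10^-5 s.

τ ≈ 89.3 μs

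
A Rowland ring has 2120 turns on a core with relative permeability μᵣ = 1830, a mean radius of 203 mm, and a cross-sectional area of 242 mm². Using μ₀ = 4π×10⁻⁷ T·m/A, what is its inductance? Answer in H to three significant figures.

For a thin toroid, L = μ₀μᵣN²A/(2πR).
L = (4π×10⁻⁷)(1830)(2120)²(2.420×10^-4) / (2π×0.203 m) = 1.961 H.

L ≈ 1.96 H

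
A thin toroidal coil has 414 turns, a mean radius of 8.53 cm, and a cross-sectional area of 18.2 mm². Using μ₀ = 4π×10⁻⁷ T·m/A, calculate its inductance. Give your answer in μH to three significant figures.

L ≈ 7.31 μH

For a thin toroid, L = μ₀N²A/(2πR).
L = (4π×10⁻⁷)(414)²(1.820×10^-5) / (2π×8.530×10^-2 m) = 7.314×10^-6 H.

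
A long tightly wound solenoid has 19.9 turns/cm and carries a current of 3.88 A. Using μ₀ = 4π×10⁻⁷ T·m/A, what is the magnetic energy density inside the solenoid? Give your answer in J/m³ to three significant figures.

B = μ₀nI = (4π×10⁻⁷)(1.990×10^3)(3.88) = 9.703×10^-3 T.
u = B²/(2μ₀) = (9.703×10^-3)²/(2×4π×10⁻⁷) = 37.46 J/m³.

u ≈ 37.5 J/m³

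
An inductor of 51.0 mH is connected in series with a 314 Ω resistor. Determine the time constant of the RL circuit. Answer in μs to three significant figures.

τ ≈ 162 μs

τ = L/R = (5.100×10^-2 H)/(314 Ω) = 1.624×10^-4 s.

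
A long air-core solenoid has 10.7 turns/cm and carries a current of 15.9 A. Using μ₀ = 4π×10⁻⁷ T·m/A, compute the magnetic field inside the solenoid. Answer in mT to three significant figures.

Inside a long solenoid, B = μ₀nI.
B = (4π×10⁻⁷)(1.070×10^3 m⁻¹)(15.9 A) = 2.138×10^-2 T.

B ≈ 21.4 mT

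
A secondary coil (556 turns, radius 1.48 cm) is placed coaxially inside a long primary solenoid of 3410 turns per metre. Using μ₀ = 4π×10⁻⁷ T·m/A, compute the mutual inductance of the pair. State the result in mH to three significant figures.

M ≈ 1.64 mH

The outer solenoid produces a uniform field B₁ = μ₀n₁I₁ across the inner coil,
so the flux linkage is N₂Φ = N₂B₁A₂ = μ₀n₁N₂A₂·I₁, giving M = μ₀n₁N₂A₂.
A₂ = πr² = π(1.480×10^-2 m)² = 6.881×10^-4 m².
M = (4π×10⁻⁷)(3410)(556)(6.881×10^-4) = 1.640×10^-3 H.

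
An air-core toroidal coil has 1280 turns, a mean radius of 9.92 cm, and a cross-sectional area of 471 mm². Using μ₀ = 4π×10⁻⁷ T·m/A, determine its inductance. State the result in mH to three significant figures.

For a thin toroid, L = μ₀N²A/(2πR).
L = (4π×10⁻⁷)(1280)²(4.710×10^-4) / (2π×9.920×10^-2 m) = 1.556×10^-3 H.

L ≈ 1.56 mH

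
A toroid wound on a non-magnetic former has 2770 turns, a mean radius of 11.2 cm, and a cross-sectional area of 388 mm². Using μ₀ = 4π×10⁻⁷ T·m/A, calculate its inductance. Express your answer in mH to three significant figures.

L ≈ 5.32 mH

For a thin toroid, L = μ₀N²A/(2πR).
L = (4π×10⁻⁷)(2770)²(3.880×10^-4) / (2π×0.112 m) = 5.316×10^-3 H.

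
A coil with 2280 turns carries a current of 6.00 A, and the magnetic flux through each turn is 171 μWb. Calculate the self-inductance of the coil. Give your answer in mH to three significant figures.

Self-inductance is defined by L = NΦ_B/I (flux linkage over current).
L = (2280)(1.710×10^-4 Wb)/(6.00 A) = 6.498×10^-2 H.

L ≈ 65.0 mH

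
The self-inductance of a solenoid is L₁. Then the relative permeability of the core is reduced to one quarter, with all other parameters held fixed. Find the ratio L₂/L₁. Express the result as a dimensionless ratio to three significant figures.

For a solenoid, L ∝ μᵣN²A/ℓ.
L₂/L₁ = (0.25) = 0.250.

L₂/L₁ = 0.250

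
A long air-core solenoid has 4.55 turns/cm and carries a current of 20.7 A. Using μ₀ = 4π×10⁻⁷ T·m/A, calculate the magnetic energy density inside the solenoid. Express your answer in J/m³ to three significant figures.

u ≈ 55.7 J/m³

B = μ₀nI = (4π×10⁻⁷)(455)(20.7) = 1.184×10^-2 T.
u = B²/(2μ₀) = (1.184×10^-2)²/(2×4π×10⁻⁷) = 55.74 J/m³.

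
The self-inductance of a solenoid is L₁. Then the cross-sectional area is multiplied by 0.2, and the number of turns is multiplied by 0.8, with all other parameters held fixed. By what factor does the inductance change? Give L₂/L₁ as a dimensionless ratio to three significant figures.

For a solenoid, L ∝ μᵣN²A/ℓ.
L₂/L₁ = (0.2) × (0.8)^2 = 0.128.

L₂/L₁ = 0.128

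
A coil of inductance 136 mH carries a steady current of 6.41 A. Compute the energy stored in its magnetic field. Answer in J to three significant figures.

Stored magnetic energy: U = ½LI².
U = ½(0.136 H)(6.41 A)² = 2.794 J.

U ≈ 2.79 J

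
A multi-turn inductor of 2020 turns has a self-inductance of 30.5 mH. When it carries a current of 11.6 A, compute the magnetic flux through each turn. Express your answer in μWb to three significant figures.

From L = NΦ_B/I, the flux per turn is Φ_B = LI/N.
Φ_B = (3.050×10^-2 H)(11.6 A)/2020 = 1.751×10^-4 Wb.

Φ_B ≈ 175 μWb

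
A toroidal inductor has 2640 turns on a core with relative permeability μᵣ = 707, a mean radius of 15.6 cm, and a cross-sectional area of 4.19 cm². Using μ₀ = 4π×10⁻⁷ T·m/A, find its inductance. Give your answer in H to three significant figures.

For a thin toroid, L = μ₀μᵣN²A/(2πR).
L = (4π×10⁻⁷)(707)(2640)²(4.190×10^-4) / (2π×0.156 m) = 2.647 H.

L ≈ 2.65 H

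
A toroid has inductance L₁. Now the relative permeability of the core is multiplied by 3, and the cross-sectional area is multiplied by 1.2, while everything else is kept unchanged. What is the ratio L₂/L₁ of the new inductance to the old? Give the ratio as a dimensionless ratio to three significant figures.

For a toroid, L ∝ μᵣN²A/R.
L₂/L₁ = (3) × (1.2) = 3.60.

L₂/L₁ = 3.60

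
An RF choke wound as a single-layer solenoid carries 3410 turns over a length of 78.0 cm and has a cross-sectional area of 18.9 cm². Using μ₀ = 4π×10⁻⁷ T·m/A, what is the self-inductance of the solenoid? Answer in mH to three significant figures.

L ≈ 35.4 mH

A = 18.9 cm² = 1.890×10^-3 m².
For a long solenoid, L = μ₀N²A/ℓ.
L = (4π×10⁻⁷)(3410)²(1.890×10^-3)/(0.78 m) = 3.541×10^-2 H.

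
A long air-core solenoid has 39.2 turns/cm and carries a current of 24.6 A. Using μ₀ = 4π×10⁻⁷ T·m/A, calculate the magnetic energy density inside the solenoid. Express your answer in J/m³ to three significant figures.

u ≈ 5840 J/m³

B = μ₀nI = (4π×10⁻⁷)(3.920×10^3)(24.6) = 0.1212 T.
u = B²/(2μ₀) = (0.1212)²/(2×4π×10⁻⁷) = 5.843×10^3 J/m³.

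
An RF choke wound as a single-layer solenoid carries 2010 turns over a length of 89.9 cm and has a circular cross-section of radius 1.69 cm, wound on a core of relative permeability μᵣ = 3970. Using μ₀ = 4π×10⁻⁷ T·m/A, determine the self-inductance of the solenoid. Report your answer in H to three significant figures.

A = πr² = π(1.690×10^-2 m)² = 8.973×10^-4 m².
For a long solenoid, L = μ₀μᵣN²A/ℓ.
L = (4π×10⁻⁷)(3970)(2010)²(8.973×10^-4)/(0.899 m) = 20.12 H.

L ≈ 20.1 H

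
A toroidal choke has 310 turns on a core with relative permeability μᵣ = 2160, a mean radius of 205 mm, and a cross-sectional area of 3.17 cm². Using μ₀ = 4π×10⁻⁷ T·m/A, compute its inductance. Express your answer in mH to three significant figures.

For a thin toroid, L = μ₀μᵣN²A/(2πR).
L = (4π×10⁻⁷)(2160)(310)²(3.170×10^-4) / (2π×0.205 m) = 6.420×10^-2 H.

L ≈ 64.2 mH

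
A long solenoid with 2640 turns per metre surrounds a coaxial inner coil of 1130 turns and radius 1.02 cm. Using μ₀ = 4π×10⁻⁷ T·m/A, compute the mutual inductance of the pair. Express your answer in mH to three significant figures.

The outer solenoid produces a uniform field B₁ = μ₀n₁I₁ across the inner coil,
so the flux linkage is N₂Φ = N₂B₁A₂ = μ₀n₁N₂A₂·I₁, giving M = μ₀n₁N₂A₂.
A₂ = πr² = π(1.020×10^-2 m)² = 3.269×10^-4 m².
M = (4π×10⁻⁷)(2640)(1130)(3.269×10^-4) = 1.225×10^-3 H.

M ≈ 1.23 mH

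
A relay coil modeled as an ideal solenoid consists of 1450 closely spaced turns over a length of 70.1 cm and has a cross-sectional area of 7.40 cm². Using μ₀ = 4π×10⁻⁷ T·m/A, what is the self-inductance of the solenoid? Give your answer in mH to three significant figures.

A = 7.40 cm² = 7.400×10^-4 m².
For a long solenoid, L = μ₀N²A/ℓ.
L = (4π×10⁻⁷)(1450)²(7.400×10^-4)/(0.701 m) = 2.789×10^-3 H.

L ≈ 2.79 mH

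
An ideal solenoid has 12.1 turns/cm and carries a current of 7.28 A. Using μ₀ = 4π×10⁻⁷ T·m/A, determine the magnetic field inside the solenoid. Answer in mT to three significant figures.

B ≈ 11.1 mT

Inside a long solenoid, B = μ₀nI.
B = (4π×10⁻⁷)(1.210×10^3 m⁻¹)(7.28 A) = 1.107×10^-2 T.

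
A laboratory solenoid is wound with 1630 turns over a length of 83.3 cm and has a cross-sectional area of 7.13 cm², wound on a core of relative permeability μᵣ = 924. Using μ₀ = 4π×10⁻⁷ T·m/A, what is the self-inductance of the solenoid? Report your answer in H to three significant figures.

L ≈ 2.64 H

A = 7.13 cm² = 7.130×10^-4 m².
For a long solenoid, L = μ₀μᵣN²A/ℓ.
L = (4π×10⁻⁷)(924)(1630)²(7.130×10^-4)/(0.833 m) = 2.641 H.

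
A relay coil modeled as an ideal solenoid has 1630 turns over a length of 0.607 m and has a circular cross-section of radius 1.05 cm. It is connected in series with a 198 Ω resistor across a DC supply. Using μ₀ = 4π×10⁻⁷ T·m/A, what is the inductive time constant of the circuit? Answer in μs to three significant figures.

τ ≈ 9.62 μs

A = πr² = π(1.050×10^-2 m)² = 3.464×10^-4 m².
L = μ₀N²A/ℓ = (4π×10⁻⁷)(1630)²(3.464×10^-4)/(0.607) = 1.905×10^-3 H.
τ = L/R = (1.905×10^-3)/(198) = 9.622×10^-6 s.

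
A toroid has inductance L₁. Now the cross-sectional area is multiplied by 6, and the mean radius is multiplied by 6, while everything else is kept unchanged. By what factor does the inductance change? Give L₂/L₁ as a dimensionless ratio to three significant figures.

L₂/L₁ = 1.00

For a toroid, L ∝ μᵣN²A/R.
L₂/L₁ = (6) × (6)^-1 = 1.00.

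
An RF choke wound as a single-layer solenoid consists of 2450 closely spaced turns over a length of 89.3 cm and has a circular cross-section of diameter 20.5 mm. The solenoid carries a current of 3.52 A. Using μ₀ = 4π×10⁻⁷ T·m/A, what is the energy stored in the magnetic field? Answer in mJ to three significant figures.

U ≈ 17.3 mJ

A = π(d/2)² = π(1.025×10^-2 m)² = 3.301×10^-4 m².
L = μ₀N²A/ℓ = (4π×10⁻⁷)(2450)²(3.301×10^-4)/(0.893) = 2.788×10^-3 H.
U = ½LI² = ½(2.788×10^-3)(3.52)² = 1.727×10^-2 J.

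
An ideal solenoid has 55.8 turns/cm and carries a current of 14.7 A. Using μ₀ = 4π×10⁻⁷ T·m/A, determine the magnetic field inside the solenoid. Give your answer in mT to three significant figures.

Inside a long solenoid, B = μ₀nI.
B = (4π×10⁻⁷)(5.580×10^3 m⁻¹)(14.7 A) = 0.1031 T.

B ≈ 103 mT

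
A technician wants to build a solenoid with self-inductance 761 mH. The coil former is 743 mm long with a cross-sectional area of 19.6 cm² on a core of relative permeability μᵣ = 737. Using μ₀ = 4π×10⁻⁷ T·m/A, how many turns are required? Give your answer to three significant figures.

N ≈ 558 turns

A = 19.6 cm² = 1.960×10^-3 m².
From L = μ₀μᵣN²A/ℓ, N = √(Lℓ / (μ₀μᵣA)).
N = √[(0.761)(0.743) / ((4π×10⁻⁷)(737)×1.960×10^-3)] = √(3.1149×10^5) ≈ 558.1.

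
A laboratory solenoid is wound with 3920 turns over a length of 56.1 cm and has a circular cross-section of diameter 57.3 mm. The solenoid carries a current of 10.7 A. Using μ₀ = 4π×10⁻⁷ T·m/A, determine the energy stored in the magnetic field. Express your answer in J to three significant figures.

U ≈ 5.08 J

A = π(d/2)² = π(2.865×10^-2 m)² = 2.579×10^-3 m².
L = μ₀N²A/ℓ = (4π×10⁻⁷)(3920)²(2.579×10^-3)/(0.561) = 8.876×10^-2 H.
U = ½LI² = ½(8.876×10^-2)(10.7)² = 5.081 J.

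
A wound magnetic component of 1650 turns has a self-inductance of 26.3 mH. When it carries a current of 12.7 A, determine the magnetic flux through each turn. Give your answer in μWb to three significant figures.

From L = NΦ_B/I, the flux per turn is Φ_B = LI/N.
Φ_B = (2.630×10^-2 H)(12.7 A)/1650 = 2.024×10^-4 Wb.

Φ_B ≈ 202 μWb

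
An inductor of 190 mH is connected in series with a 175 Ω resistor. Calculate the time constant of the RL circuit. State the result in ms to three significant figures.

τ = L/R = (0.19 H)/(175 Ω) = 1.086×10^-3 s.

τ ≈ 1.09 ms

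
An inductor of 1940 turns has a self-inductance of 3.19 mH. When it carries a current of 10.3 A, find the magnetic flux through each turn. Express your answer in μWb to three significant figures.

From L = NΦ_B/I, the flux per turn is Φ_B = LI/N.
Φ_B = (3.190×10^-3 H)(10.3 A)/1940 = 1.694×10^-5 Wb.

Φ_B ≈ 16.9 μWb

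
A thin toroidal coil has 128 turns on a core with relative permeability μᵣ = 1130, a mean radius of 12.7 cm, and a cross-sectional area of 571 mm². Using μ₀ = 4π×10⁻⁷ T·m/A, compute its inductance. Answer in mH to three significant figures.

L ≈ 16.6 mH

For a thin toroid, L = μ₀μᵣN²A/(2πR).
L = (4π×10⁻⁷)(1130)(128)²(5.710×10^-4) / (2π×0.127 m) = 1.6648×10^-2 H.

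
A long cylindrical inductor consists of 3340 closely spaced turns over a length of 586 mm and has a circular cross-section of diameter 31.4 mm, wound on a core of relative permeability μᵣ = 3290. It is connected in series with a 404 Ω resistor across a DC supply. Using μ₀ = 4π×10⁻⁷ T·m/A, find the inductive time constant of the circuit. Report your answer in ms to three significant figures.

A = π(d/2)² = π(1.570×10^-2 m)² = 7.744×10^-4 m².
L = μ₀μᵣN²A/ℓ = (4π×10⁻⁷)(3290)(3340)²(7.744×10^-4)/(0.586) = 60.947 H.
τ = L/R = (60.947)/(404) = 0.1509 s.

τ ≈ 151 ms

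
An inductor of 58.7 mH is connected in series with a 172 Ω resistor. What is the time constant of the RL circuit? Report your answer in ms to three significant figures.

τ ≈ 0.341 ms

τ = L/R = (5.870×10^-2 H)/(172 Ω) = 3.413×10^-4 s.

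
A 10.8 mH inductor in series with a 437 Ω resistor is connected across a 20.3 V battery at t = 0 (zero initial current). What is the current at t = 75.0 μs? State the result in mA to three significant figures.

I ≈ 44.2 mA

τ = L/R = 1.080×10^-2/437 = 2.471×10^-5 s; final current I_∞ = ε/R = 20.3/437 = 4.645×10^-2 A.
I(t) = I_∞(1 − e^(−t/τ)) with t/τ = 3.035.
I = (4.645×10^-2)(1 − e^(−3.035)) = 4.422×10^-2 A.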